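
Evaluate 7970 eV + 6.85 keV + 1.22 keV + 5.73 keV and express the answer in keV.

21.77 keV

In keV:
  7970 eV = 7970 × 10⁻³ keV = 7.97
  6.85 keV → 6.85
  1.22 keV → 1.22
  5.73 keV → 5.73
Sum: 7.97 + 6.85 + 1.22 + 5.73 = 21.77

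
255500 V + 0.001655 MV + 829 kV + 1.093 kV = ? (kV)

In kV:
  255500 V = 255500 × 10^-3 kV = 255.5
  0.001655 MV = 0.001655 × 10^3 kV = 1.655
  829 kV → 829
  1.093 kV → 1.093
Sum: 255.5 + 1.655 + 829 + 1.093 = 1087.248

1087.248 kV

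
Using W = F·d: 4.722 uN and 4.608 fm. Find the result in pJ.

0.000000021758976 pJ

4.722e-6 × 4.608e-15 = 21.758976e-21 J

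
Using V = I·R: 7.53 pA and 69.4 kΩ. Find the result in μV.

7.53 × 10⁻¹² × 69.4 × 10³ = 522.582 × 10⁻⁹ V

0.522582 μV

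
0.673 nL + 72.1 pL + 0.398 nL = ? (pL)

In pL:
  0.673 nL = 0.673 × 10³ pL = 673
  72.1 pL → 72.1
  0.398 nL = 0.398 × 10³ pL = 398
Sum: 673 + 72.1 + 398 = 1143.1

1143.1 pL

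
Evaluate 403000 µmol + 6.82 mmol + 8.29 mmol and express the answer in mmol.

418.11 mmol

In mmol:
  403000 µmol = 403000 × 10^-3 mmol = 403
  6.82 mmol → 6.82
  8.29 mmol → 8.29
Sum: 403 + 6.82 + 8.29 = 418.11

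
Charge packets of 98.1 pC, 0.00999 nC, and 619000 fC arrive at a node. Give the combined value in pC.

727.09 pC

In pC:
  98.1 pC → 98.1
  0.00999 nC = 0.00999 × 10³ pC = 9.99
  619000 fC = 619000 × 10⁻³ pC = 619
Sum: 98.1 + 9.99 + 619 = 727.09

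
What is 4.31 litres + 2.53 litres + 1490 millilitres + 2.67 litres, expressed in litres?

In litres:
  4.31 litres → 4.31
  2.53 litres → 2.53
  1490 millilitres = 1490 × 10^-3 litres = 1.49
  2.67 litres → 2.67
Sum: 4.31 + 2.53 + 1.49 + 2.67 = 11

11 litres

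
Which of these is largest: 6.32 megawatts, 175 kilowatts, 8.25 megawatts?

6.32 megawatts = 6320000 watts
175 kilowatts = 175000 watts
8.25 megawatts = 8250000 watts

8.25 megawatts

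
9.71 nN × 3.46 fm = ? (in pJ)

0.0000000000335966 pJ

9.71 × 10^-9 × 3.46 × 10^-15 = 33.5966 × 10^-24 J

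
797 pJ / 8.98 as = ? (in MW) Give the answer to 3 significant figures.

88.8 MW

(797 × 10⁻¹²) / (8.98 × 10⁻¹⁸) = 88.753 × 10⁶ W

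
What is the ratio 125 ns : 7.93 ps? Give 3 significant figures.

(125 × 10^-9) / (7.93 × 10^-12) = 15.76 × 10^3

15800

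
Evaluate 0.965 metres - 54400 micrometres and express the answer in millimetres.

In millimetres:
  0.965 metres = 0.965e3 millimetres = 965
  54400 micrometres = 54400e-3 millimetres = 54.4
Difference: 965 - 54.4 = 910.6

910.6 millimetres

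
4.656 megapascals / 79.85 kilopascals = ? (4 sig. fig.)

58.31

(4.656 × 10^6) / (79.85 × 10^3) = 0.058309 × 10^3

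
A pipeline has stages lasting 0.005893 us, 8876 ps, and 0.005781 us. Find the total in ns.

20.55 ns

In ns:
  0.005893 us = 0.005893e3 ns = 5.893
  8876 ps = 8876e-3 ns = 8.876
  0.005781 us = 0.005781e3 ns = 5.781
Sum: 5.893 + 8.876 + 5.781 = 20.55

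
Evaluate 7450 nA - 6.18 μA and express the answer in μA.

1.27 μA

In μA:
  7450 nA = 7450 × 10^-3 μA = 7.45
  6.18 μA → 6.18
Difference: 7.45 - 6.18 = 1.27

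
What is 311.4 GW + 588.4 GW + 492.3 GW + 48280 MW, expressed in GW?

1440.38 GW

In GW:
  311.4 GW → 311.4
  588.4 GW → 588.4
  492.3 GW → 492.3
  48280 MW = 48280 × 10⁻³ GW = 48.28
Sum: 311.4 + 588.4 + 492.3 + 48.28 = 1440.38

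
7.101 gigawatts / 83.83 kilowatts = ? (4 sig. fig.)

84710

(7.101 × 10⁹) / (83.83 × 10³) = 0.084707 × 10⁶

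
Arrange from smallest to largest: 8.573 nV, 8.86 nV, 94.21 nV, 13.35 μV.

8.573 nV = 0.000000008573 V
8.86 nV = 0.00000000886 V
94.21 nV = 0.00000009421 V
13.35 μV = 0.00001335 V

8.573 nV < 8.86 nV < 94.21 nV < 13.35 μV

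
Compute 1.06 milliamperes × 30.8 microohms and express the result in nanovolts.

32.648 nanovolts

1.06e-3 × 30.8e-6 = 32.648e-9 V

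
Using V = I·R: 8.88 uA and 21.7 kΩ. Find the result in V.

0.192696 V

8.88 × 10⁻⁶ × 21.7 × 10³ = 192.696 × 10⁻³ V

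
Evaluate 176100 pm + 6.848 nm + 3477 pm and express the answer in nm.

186.425 nm

In nm:
  176100 pm = 176100 × 10⁻³ nm = 176.1
  6.848 nm → 6.848
  3477 pm = 3477 × 10⁻³ nm = 3.477
Sum: 176.1 + 6.848 + 3.477 = 186.425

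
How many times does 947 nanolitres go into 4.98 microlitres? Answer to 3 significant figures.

5.26

(4.98 × 10^-6) / (947 × 10^-9) = 0.005259 × 10^3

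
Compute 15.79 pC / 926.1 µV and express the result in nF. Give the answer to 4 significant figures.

17.05 nF

(15.79 × 10⁻¹²) / (926.1 × 10⁻⁶) = 0.01705 × 10⁻⁶ F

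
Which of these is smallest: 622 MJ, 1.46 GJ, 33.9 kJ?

33.9 kJ

622 MJ = 622000000 J
1.46 GJ = 1460000000 J
33.9 kJ = 33900 J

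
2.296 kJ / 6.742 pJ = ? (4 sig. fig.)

(2.296 × 10^3) / (6.742 × 10^-12) = 0.34055 × 10^15

340600000000000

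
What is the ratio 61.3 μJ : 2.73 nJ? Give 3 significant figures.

(61.3 × 10^-6) / (2.73 × 10^-9) = 22.45 × 10^3

22500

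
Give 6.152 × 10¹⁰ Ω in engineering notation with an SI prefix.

61.52 GΩ

= 61.52 × 10⁹ Ω; 10⁹ is giga.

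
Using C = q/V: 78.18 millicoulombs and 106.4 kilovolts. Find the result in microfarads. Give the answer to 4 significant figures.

(78.18 × 10⁻³) / (106.4 × 10³) = 0.734774 × 10⁻⁶ F

0.7348 microfarads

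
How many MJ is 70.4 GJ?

giga = 1e9, mega = 1e6; factor is 1e3.
70.4 × 1e3 = 70400

70400 MJ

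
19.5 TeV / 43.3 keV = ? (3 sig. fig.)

450000000

(19.5e12) / (43.3e3) = 0.4503e9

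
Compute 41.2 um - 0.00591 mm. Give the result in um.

In um:
  41.2 um → 41.2
  0.00591 mm = 0.00591e3 um = 5.91
Difference: 41.2 - 5.91 = 35.29

35.29 um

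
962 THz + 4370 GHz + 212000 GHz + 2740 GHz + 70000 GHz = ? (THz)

1251.11 THz

In THz:
  962 THz → 962
  4370 GHz = 4370 × 10^-3 THz = 4.37
  212000 GHz = 212000 × 10^-3 THz = 212
  2740 GHz = 2740 × 10^-3 THz = 2.74
  70000 GHz = 70000 × 10^-3 THz = 70
Sum: 962 + 4.37 + 212 + 2.74 + 70 = 1251.11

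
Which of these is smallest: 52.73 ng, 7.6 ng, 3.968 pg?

52.73 ng = 0.00000005273 g
7.6 ng = 0.0000000076 g
3.968 pg = 0.000000000003968 g

3.968 pg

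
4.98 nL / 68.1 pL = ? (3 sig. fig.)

73.1

(4.98e-9) / (68.1e-12) = 0.07313e3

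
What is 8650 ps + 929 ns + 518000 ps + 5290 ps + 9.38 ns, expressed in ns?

1470.32 ns

In ns:
  8650 ps = 8650 × 10^-3 ns = 8.65
  929 ns → 929
  518000 ps = 518000 × 10^-3 ns = 518
  5290 ps = 5290 × 10^-3 ns = 5.29
  9.38 ns → 9.38
Sum: 8.65 + 929 + 518 + 5.29 + 9.38 = 1470.32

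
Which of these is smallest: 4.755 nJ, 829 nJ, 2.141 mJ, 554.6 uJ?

4.755 nJ

4.755 nJ = 0.000000004755 J
829 nJ = 0.000000829 J
2.141 mJ = 0.002141 J
554.6 uJ = 0.0005546 J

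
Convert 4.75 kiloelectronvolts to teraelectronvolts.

kilo = 10³, tera = 10¹²; factor is 10⁻⁹.
4.75 × 10⁻⁹ = 0.00000000475

0.00000000475 teraelectronvolts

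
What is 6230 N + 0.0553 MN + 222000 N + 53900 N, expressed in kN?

In kN:
  6230 N = 6230 × 10^-3 kN = 6.23
  0.0553 MN = 0.0553 × 10^3 kN = 55.3
  222000 N = 222000 × 10^-3 kN = 222
  53900 N = 53900 × 10^-3 kN = 53.9
Sum: 6.23 + 55.3 + 222 + 53.9 = 337.43

337.43 kN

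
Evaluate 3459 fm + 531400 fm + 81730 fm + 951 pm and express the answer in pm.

In pm:
  3459 fm = 3459 × 10⁻³ pm = 3.459
  531400 fm = 531400 × 10⁻³ pm = 531.4
  81730 fm = 81730 × 10⁻³ pm = 81.73
  951 pm → 951
Sum: 3.459 + 531.4 + 81.73 + 951 = 1567.589

1567.589 pm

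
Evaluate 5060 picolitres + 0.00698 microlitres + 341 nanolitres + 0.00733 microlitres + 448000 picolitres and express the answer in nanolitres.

808.37 nanolitres

In nanolitres:
  5060 picolitres = 5060 × 10^-3 nanolitres = 5.06
  0.00698 microlitres = 0.00698 × 10^3 nanolitres = 6.98
  341 nanolitres → 341
  0.00733 microlitres = 0.00733 × 10^3 nanolitres = 7.33
  448000 picolitres = 448000 × 10^-3 nanolitres = 448
Sum: 5.06 + 6.98 + 341 + 7.33 + 448 = 808.37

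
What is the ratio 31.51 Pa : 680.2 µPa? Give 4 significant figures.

46320

(31.51) / (680.2e-6) = 0.046325e6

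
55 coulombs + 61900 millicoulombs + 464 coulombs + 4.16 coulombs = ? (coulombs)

585.06 coulombs

In coulombs:
  55 coulombs → 55
  61900 millicoulombs = 61900e-3 coulombs = 61.9
  464 coulombs → 464
  4.16 coulombs → 4.16
Sum: 55 + 61.9 + 464 + 4.16 = 585.06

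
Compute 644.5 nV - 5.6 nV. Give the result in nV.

In nV:
  644.5 nV → 644.5
  5.6 nV → 5.6
Difference: 644.5 - 5.6 = 638.9

638.9 nV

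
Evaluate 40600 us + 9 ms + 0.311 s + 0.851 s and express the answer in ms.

In ms:
  40600 us = 40600 × 10^-3 ms = 40.6
  9 ms → 9
  0.311 s = 0.311 × 10^3 ms = 311
  0.851 s = 0.851 × 10^3 ms = 851
Sum: 40.6 + 9 + 311 + 851 = 1211.6

1211.6 ms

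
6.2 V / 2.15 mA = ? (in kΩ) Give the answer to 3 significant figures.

(6.2) / (2.15 × 10⁻³) = 2.8837 × 10³ Ω

2.88 kΩ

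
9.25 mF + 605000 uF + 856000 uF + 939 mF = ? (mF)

In mF:
  9.25 mF → 9.25
  605000 uF = 605000e-3 mF = 605
  856000 uF = 856000e-3 mF = 856
  939 mF → 939
Sum: 9.25 + 605 + 856 + 939 = 2409.25

2409.25 mF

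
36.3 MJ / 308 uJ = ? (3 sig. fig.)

118000000000

(36.3 × 10^6) / (308 × 10^-6) = 0.1179 × 10^12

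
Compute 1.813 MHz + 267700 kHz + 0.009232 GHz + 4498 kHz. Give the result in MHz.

In MHz:
  1.813 MHz → 1.813
  267700 kHz = 267700 × 10⁻³ MHz = 267.7
  0.009232 GHz = 0.009232 × 10³ MHz = 9.232
  4498 kHz = 4498 × 10⁻³ MHz = 4.498
Sum: 1.813 + 267.7 + 9.232 + 4.498 = 283.243

283.243 MHz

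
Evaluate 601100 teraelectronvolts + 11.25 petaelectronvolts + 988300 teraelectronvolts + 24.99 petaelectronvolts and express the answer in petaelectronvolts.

1625.64 petaelectronvolts

In petaelectronvolts:
  601100 teraelectronvolts = 601100 × 10⁻³ petaelectronvolts = 601.1
  11.25 petaelectronvolts → 11.25
  988300 teraelectronvolts = 988300 × 10⁻³ petaelectronvolts = 988.3
  24.99 petaelectronvolts → 24.99
Sum: 601.1 + 11.25 + 988.3 + 24.99 = 1625.64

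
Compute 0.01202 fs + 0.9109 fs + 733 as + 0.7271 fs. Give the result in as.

In as:
  0.01202 fs = 0.01202 × 10^3 as = 12.02
  0.9109 fs = 0.9109 × 10^3 as = 910.9
  733 as → 733
  0.7271 fs = 0.7271 × 10^3 as = 727.1
Sum: 12.02 + 910.9 + 733 + 727.1 = 2383.02

2383.02 as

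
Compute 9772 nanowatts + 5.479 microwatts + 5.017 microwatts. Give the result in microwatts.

20.268 microwatts

In microwatts:
  9772 nanowatts = 9772e-3 microwatts = 9.772
  5.479 microwatts → 5.479
  5.017 microwatts → 5.017
Sum: 9.772 + 5.479 + 5.017 = 20.268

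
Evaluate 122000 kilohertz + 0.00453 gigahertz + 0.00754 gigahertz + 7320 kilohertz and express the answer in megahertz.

141.39 megahertz

In megahertz:
  122000 kilohertz = 122000 × 10^-3 megahertz = 122
  0.00453 gigahertz = 0.00453 × 10^3 megahertz = 4.53
  0.00754 gigahertz = 0.00754 × 10^3 megahertz = 7.54
  7320 kilohertz = 7320 × 10^-3 megahertz = 7.32
Sum: 122 + 4.53 + 7.54 + 7.32 = 141.39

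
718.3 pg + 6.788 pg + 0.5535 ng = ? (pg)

In pg:
  718.3 pg → 718.3
  6.788 pg → 6.788
  0.5535 ng = 0.5535 × 10^3 pg = 553.5
Sum: 718.3 + 6.788 + 553.5 = 1278.588

1278.588 pg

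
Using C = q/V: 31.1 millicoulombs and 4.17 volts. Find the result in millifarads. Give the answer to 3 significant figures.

7.46 millifarads

(31.1 × 10^-3) / (4.17) = 7.458 × 10^-3 F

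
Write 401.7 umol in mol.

0.0004017 mol

micro = 10⁻⁶, (no prefix) = 10⁰; factor is 10⁻⁶.
401.7 × 10⁻⁶ = 0.0004017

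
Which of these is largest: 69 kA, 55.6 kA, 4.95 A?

69 kA

69 kA = 69000 A
55.6 kA = 55600 A
4.95 A = 4.95 A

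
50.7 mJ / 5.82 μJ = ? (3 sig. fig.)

(50.7 × 10^-3) / (5.82 × 10^-6) = 8.711 × 10^3

8710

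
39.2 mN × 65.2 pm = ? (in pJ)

2.55584 pJ

39.2e-3 × 65.2e-12 = 2555.84e-15 J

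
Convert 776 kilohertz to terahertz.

0.000000776 terahertz

kilo = 10^3, tera = 10^12; factor is 10^-9.
776 × 10^-9 = 0.000000776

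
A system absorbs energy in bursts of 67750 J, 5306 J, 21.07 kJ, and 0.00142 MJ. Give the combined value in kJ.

In kJ:
  67750 J = 67750 × 10⁻³ kJ = 67.75
  5306 J = 5306 × 10⁻³ kJ = 5.306
  21.07 kJ → 21.07
  0.00142 MJ = 0.00142 × 10³ kJ = 1.42
Sum: 67.75 + 5.306 + 21.07 + 1.42 = 95.546

95.546 kJ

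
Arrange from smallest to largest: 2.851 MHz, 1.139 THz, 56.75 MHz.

2.851 MHz = 2851000 Hz
1.139 THz = 1139000000000 Hz
56.75 MHz = 56750000 Hz

2.851 MHz < 56.75 MHz < 1.139 THz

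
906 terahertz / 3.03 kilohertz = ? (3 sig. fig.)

(906e12) / (3.03e3) = 299e9

299000000000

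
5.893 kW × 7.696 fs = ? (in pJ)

45.352528 pJ

5.893 × 10^3 × 7.696 × 10^-15 = 45.352528 × 10^-12 J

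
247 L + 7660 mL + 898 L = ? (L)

In L:
  247 L → 247
  7660 mL = 7660 × 10^-3 L = 7.66
  898 L → 898
Sum: 247 + 7.66 + 898 = 1152.66

1152.66 L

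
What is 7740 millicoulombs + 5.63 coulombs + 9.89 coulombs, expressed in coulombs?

23.26 coulombs

In coulombs:
  7740 millicoulombs = 7740e-3 coulombs = 7.74
  5.63 coulombs → 5.63
  9.89 coulombs → 9.89
Sum: 7.74 + 5.63 + 9.89 = 23.26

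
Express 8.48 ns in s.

0.00000000848 s

nano = 10⁻⁹, (no prefix) = 10⁰; factor is 10⁻⁹.
8.48 × 10⁻⁹ = 0.00000000848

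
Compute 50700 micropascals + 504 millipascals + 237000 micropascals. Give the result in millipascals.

791.7 millipascals

In millipascals:
  50700 micropascals = 50700 × 10⁻³ millipascals = 50.7
  504 millipascals → 504
  237000 micropascals = 237000 × 10⁻³ millipascals = 237
Sum: 50.7 + 504 + 237 = 791.7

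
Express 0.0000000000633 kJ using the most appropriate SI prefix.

63.3 nJ

= 63.3e-9 J; 1e-9 is nano.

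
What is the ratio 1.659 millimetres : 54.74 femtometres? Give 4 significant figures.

30310000000

(1.659 × 10⁻³) / (54.74 × 10⁻¹⁵) = 0.030307 × 10¹²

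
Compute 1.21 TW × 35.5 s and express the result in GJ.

1.21 × 10^12 × 35.5 = 42.955 × 10^12 J

42955 GJ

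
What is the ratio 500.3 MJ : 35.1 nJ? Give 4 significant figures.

(500.3 × 10^6) / (35.1 × 10^-9) = 14.254 × 10^15

14250000000000000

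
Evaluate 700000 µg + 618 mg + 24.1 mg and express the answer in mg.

In mg:
  700000 µg = 700000 × 10⁻³ mg = 700
  618 mg → 618
  24.1 mg → 24.1
Sum: 700 + 618 + 24.1 = 1342.1

1342.1 mg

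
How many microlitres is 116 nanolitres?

0.116 microlitres

nano = 1e-9, micro = 1e-6; factor is 1e-3.
116 × 1e-3 = 0.116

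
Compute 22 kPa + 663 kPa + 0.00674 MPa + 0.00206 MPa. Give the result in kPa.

In kPa:
  22 kPa → 22
  663 kPa → 663
  0.00674 MPa = 0.00674e3 kPa = 6.74
  0.00206 MPa = 0.00206e3 kPa = 2.06
Sum: 22 + 663 + 6.74 + 2.06 = 693.8

693.8 kPa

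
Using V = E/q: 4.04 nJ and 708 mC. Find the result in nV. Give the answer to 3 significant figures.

(4.04 × 10^-9) / (708 × 10^-3) = 0.0057062 × 10^-6 V

5.71 nV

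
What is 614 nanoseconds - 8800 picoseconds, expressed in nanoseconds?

605.2 nanoseconds

In nanoseconds:
  614 nanoseconds → 614
  8800 picoseconds = 8800 × 10⁻³ nanoseconds = 8.8
Difference: 614 - 8.8 = 605.2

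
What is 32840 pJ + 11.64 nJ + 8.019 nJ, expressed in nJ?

52.499 nJ

In nJ:
  32840 pJ = 32840 × 10^-3 nJ = 32.84
  11.64 nJ → 11.64
  8.019 nJ → 8.019
Sum: 32.84 + 11.64 + 8.019 = 52.499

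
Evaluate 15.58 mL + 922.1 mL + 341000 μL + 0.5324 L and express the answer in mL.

In mL:
  15.58 mL → 15.58
  922.1 mL → 922.1
  341000 μL = 341000e-3 mL = 341
  0.5324 L = 0.5324e3 mL = 532.4
Sum: 15.58 + 922.1 + 341 + 532.4 = 1811.08

1811.08 mL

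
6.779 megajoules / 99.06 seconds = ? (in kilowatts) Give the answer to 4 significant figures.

68.43 kilowatts

(6.779 × 10⁶) / (99.06) = 0.0684333 × 10⁶ W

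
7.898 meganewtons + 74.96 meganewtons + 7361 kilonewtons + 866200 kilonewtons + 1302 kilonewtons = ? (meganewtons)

In meganewtons:
  7.898 meganewtons → 7.898
  74.96 meganewtons → 74.96
  7361 kilonewtons = 7361 × 10⁻³ meganewtons = 7.361
  866200 kilonewtons = 866200 × 10⁻³ meganewtons = 866.2
  1302 kilonewtons = 1302 × 10⁻³ meganewtons = 1.302
Sum: 7.898 + 74.96 + 7.361 + 866.2 + 1.302 = 957.721

957.721 meganewtons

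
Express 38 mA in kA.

milli = 10^-3, kilo = 10^3; factor is 10^-6.
38 × 10^-6 = 0.000038

0.000038 kA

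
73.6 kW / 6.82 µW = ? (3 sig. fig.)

(73.6 × 10³) / (6.82 × 10⁻⁶) = 10.79 × 10⁹

10800000000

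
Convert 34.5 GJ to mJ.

34500000000000 mJ

giga = 10⁹, milli = 10⁻³; factor is 10¹².
34.5 × 10¹² = 34500000000000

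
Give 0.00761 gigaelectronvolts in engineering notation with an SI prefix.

7.61 megaelectronvolts

= 7.61 × 10⁶ electronvolts; 10⁶ is mega.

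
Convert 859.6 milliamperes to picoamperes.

milli = 1e-3, pico = 1e-12; factor is 1e9.
859.6 × 1e9 = 859600000000

859600000000 picoamperes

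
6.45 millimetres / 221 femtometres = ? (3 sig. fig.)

(6.45 × 10⁻³) / (221 × 10⁻¹⁵) = 0.02919 × 10¹²

29200000000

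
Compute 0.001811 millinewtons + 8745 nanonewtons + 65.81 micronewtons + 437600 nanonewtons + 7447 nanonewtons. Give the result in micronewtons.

In micronewtons:
  0.001811 millinewtons = 0.001811 × 10³ micronewtons = 1.811
  8745 nanonewtons = 8745 × 10⁻³ micronewtons = 8.745
  65.81 micronewtons → 65.81
  437600 nanonewtons = 437600 × 10⁻³ micronewtons = 437.6
  7447 nanonewtons = 7447 × 10⁻³ micronewtons = 7.447
Sum: 1.811 + 8.745 + 65.81 + 437.6 + 7.447 = 521.413

521.413 micronewtons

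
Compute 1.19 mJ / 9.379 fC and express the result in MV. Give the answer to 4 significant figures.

126900 MV

(1.19 × 10^-3) / (9.379 × 10^-15) = 0.126879 × 10^12 V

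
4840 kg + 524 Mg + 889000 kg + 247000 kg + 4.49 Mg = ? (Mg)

1669.33 Mg

In Mg:
  4840 kg = 4840 × 10^-3 Mg = 4.84
  524 Mg → 524
  889000 kg = 889000 × 10^-3 Mg = 889
  247000 kg = 247000 × 10^-3 Mg = 247
  4.49 Mg → 4.49
Sum: 4.84 + 524 + 889 + 247 + 4.49 = 1669.33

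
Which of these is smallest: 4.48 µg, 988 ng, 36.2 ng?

4.48 µg = 0.00000448 g
988 ng = 0.000000988 g
36.2 ng = 0.0000000362 g

36.2 ng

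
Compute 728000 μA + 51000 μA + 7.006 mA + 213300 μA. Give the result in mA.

999.306 mA

In mA:
  728000 μA = 728000e-3 mA = 728
  51000 μA = 51000e-3 mA = 51
  7.006 mA → 7.006
  213300 μA = 213300e-3 mA = 213.3
Sum: 728 + 51 + 7.006 + 213.3 = 999.306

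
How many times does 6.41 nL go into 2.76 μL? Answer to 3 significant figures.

(2.76e-6) / (6.41e-9) = 0.4306e3

431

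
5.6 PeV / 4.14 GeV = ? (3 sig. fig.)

1350000

(5.6 × 10¹⁵) / (4.14 × 10⁹) = 1.353 × 10⁶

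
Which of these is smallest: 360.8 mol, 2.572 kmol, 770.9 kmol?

360.8 mol

360.8 mol = 360.8 mol
2.572 kmol = 2572 mol
770.9 kmol = 770900 mol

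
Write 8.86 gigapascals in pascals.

8860000000 pascals

giga = 10⁹, (no prefix) = 10⁰; factor is 10⁹.
8.86 × 10⁹ = 8860000000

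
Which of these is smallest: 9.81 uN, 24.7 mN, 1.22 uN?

1.22 uN

9.81 uN = 0.00000981 N
24.7 mN = 0.0247 N
1.22 uN = 0.00000122 N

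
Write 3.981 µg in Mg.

micro = 10⁻⁶, mega = 10⁶; factor is 10⁻¹².
3.981 × 10⁻¹² = 0.000000000003981

0.000000000003981 Mg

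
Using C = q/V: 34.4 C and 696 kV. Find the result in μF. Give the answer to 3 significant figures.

49.4 μF

(34.4) / (696 × 10^3) = 0.049425 × 10^-3 F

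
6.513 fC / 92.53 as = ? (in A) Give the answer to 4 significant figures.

(6.513e-15) / (92.53e-18) = 0.070388e3 A

70.39 A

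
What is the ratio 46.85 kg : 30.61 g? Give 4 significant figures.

1531

(46.85e3) / (30.61) = 1.5305e3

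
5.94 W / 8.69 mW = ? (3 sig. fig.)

684

(5.94) / (8.69 × 10⁻³) = 0.6835 × 10³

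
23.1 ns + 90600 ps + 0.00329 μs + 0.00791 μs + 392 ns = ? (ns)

516.9 ns

In ns:
  23.1 ns → 23.1
  90600 ps = 90600e-3 ns = 90.6
  0.00329 μs = 0.00329e3 ns = 3.29
  0.00791 μs = 0.00791e3 ns = 7.91
  392 ns → 392
Sum: 23.1 + 90.6 + 3.29 + 7.91 + 392 = 516.9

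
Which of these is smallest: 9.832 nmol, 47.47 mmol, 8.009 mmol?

9.832 nmol

9.832 nmol = 0.000000009832 mol
47.47 mmol = 0.04747 mol
8.009 mmol = 0.008009 mol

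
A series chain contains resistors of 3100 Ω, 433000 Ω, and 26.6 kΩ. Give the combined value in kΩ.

In kΩ:
  3100 Ω = 3100e-3 kΩ = 3.1
  433000 Ω = 433000e-3 kΩ = 433
  26.6 kΩ → 26.6
Sum: 3.1 + 433 + 26.6 = 462.7

462.7 kΩ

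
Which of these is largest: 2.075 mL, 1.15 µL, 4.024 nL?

2.075 mL

2.075 mL = 0.002075 L
1.15 µL = 0.00000115 L
4.024 nL = 0.000000004024 L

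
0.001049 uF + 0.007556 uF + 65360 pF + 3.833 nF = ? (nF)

In nF:
  0.001049 uF = 0.001049 × 10³ nF = 1.049
  0.007556 uF = 0.007556 × 10³ nF = 7.556
  65360 pF = 65360 × 10⁻³ nF = 65.36
  3.833 nF → 3.833
Sum: 1.049 + 7.556 + 65.36 + 3.833 = 77.798

77.798 nF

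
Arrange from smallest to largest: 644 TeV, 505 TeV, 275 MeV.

275 MeV < 505 TeV < 644 TeV

644 TeV = 644000000000000 eV
505 TeV = 505000000000000 eV
275 MeV = 275000000 eV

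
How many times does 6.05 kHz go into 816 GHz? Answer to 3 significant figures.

135000000

(816e9) / (6.05e3) = 134.9e6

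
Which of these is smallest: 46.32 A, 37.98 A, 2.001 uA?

46.32 A = 46.32 A
37.98 A = 37.98 A
2.001 uA = 0.000002001 A

2.001 uA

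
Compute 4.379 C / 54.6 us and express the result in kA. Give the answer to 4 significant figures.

80.20 kA

(4.379) / (54.6 × 10⁻⁶) = 0.0802015 × 10⁶ A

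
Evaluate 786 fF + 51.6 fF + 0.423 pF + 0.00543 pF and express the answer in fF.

In fF:
  786 fF → 786
  51.6 fF → 51.6
  0.423 pF = 0.423 × 10^3 fF = 423
  0.00543 pF = 0.00543 × 10^3 fF = 5.43
Sum: 786 + 51.6 + 423 + 5.43 = 1266.03

1266.03 fF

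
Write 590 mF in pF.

590000000000 pF

milli = 10⁻³, pico = 10⁻¹²; factor is 10⁹.
590 × 10⁹ = 590000000000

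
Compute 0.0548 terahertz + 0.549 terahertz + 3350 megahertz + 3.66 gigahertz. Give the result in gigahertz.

610.81 gigahertz

In gigahertz:
  0.0548 terahertz = 0.0548e3 gigahertz = 54.8
  0.549 terahertz = 0.549e3 gigahertz = 549
  3350 megahertz = 3350e-3 gigahertz = 3.35
  3.66 gigahertz → 3.66
Sum: 54.8 + 549 + 3.35 + 3.66 = 610.81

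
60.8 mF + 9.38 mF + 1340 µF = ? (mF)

71.52 mF

In mF:
  60.8 mF → 60.8
  9.38 mF → 9.38
  1340 µF = 1340e-3 mF = 1.34
Sum: 60.8 + 9.38 + 1.34 = 71.52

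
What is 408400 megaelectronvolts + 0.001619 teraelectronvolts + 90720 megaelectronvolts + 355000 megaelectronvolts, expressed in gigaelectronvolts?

In gigaelectronvolts:
  408400 megaelectronvolts = 408400 × 10^-3 gigaelectronvolts = 408.4
  0.001619 teraelectronvolts = 0.001619 × 10^3 gigaelectronvolts = 1.619
  90720 megaelectronvolts = 90720 × 10^-3 gigaelectronvolts = 90.72
  355000 megaelectronvolts = 355000 × 10^-3 gigaelectronvolts = 355
Sum: 408.4 + 1.619 + 90.72 + 355 = 855.739

855.739 gigaelectronvolts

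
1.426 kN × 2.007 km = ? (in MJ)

1.426e3 × 2.007e3 = 2.861982e6 J

2.861982 MJ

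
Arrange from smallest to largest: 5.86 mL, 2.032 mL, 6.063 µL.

5.86 mL = 0.00586 L
2.032 mL = 0.002032 L
6.063 µL = 0.000006063 L

6.063 µL < 2.032 mL < 5.86 mL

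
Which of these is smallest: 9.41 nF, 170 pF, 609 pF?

9.41 nF = 0.00000000941 F
170 pF = 0.00000000017 F
609 pF = 0.000000000609 F

170 pF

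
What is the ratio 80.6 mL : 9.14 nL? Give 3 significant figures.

8820000

(80.6 × 10^-3) / (9.14 × 10^-9) = 8.818 × 10^6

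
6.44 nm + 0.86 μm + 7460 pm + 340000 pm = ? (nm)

1213.9 nm

In nm:
  6.44 nm → 6.44
  0.86 μm = 0.86 × 10^3 nm = 860
  7460 pm = 7460 × 10^-3 nm = 7.46
  340000 pm = 340000 × 10^-3 nm = 340
Sum: 6.44 + 860 + 7.46 + 340 = 1213.9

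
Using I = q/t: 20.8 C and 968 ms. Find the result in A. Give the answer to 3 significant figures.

21.5 A

(20.8) / (968 × 10^-3) = 0.021488 × 10^3 A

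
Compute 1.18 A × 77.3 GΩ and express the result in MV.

1.18 × 77.3 × 10^9 = 91.214 × 10^9 V

91214 MV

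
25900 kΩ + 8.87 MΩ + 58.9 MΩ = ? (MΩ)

In MΩ:
  25900 kΩ = 25900e-3 MΩ = 25.9
  8.87 MΩ → 8.87
  58.9 MΩ → 58.9
Sum: 25.9 + 8.87 + 58.9 = 93.67

93.67 MΩ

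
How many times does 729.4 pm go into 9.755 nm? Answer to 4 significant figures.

13.37

(9.755e-9) / (729.4e-12) = 0.013374e3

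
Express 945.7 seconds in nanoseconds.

945700000000 nanoseconds

(no prefix) = 10^0, nano = 10^-9; factor is 10^9.
945.7 × 10^9 = 945700000000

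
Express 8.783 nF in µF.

nano = 10⁻⁹, micro = 10⁻⁶; factor is 10⁻³.
8.783 × 10⁻³ = 0.008783

0.008783 µF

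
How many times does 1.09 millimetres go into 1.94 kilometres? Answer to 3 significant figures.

(1.94e3) / (1.09e-3) = 1.78e6

1780000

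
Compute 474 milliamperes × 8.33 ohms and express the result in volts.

3.94842 volts

474e-3 × 8.33 = 3948.42e-3 V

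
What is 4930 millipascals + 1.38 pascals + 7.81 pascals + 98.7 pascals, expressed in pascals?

In pascals:
  4930 millipascals = 4930e-3 pascals = 4.93
  1.38 pascals → 1.38
  7.81 pascals → 7.81
  98.7 pascals → 98.7
Sum: 4.93 + 1.38 + 7.81 + 98.7 = 112.82

112.82 pascals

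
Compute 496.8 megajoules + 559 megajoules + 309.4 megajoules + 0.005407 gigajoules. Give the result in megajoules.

1370.607 megajoules

In megajoules:
  496.8 megajoules → 496.8
  559 megajoules → 559
  309.4 megajoules → 309.4
  0.005407 gigajoules = 0.005407 × 10³ megajoules = 5.407
Sum: 496.8 + 559 + 309.4 + 5.407 = 1370.607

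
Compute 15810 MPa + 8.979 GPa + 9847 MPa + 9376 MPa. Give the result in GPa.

44.012 GPa

In GPa:
  15810 MPa = 15810 × 10⁻³ GPa = 15.81
  8.979 GPa → 8.979
  9847 MPa = 9847 × 10⁻³ GPa = 9.847
  9376 MPa = 9376 × 10⁻³ GPa = 9.376
Sum: 15.81 + 8.979 + 9.847 + 9.376 = 44.012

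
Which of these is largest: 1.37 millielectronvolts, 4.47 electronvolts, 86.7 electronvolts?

86.7 electronvolts

1.37 millielectronvolts = 0.00137 electronvolts
4.47 electronvolts = 4.47 electronvolts
86.7 electronvolts = 86.7 electronvolts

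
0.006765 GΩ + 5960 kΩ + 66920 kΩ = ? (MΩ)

In MΩ:
  0.006765 GΩ = 0.006765 × 10^3 MΩ = 6.765
  5960 kΩ = 5960 × 10^-3 MΩ = 5.96
  66920 kΩ = 66920 × 10^-3 MΩ = 66.92
Sum: 6.765 + 5.96 + 66.92 = 79.645

79.645 MΩ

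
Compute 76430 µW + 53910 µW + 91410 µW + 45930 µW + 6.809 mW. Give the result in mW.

In mW:
  76430 µW = 76430 × 10⁻³ mW = 76.43
  53910 µW = 53910 × 10⁻³ mW = 53.91
  91410 µW = 91410 × 10⁻³ mW = 91.41
  45930 µW = 45930 × 10⁻³ mW = 45.93
  6.809 mW → 6.809
Sum: 76.43 + 53.91 + 91.41 + 45.93 + 6.809 = 274.489

274.489 mW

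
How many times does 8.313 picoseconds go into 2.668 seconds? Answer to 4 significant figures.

(2.668) / (8.313e-12) = 0.32094e12

320900000000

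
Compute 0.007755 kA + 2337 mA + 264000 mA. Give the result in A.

274.092 A

In A:
  0.007755 kA = 0.007755 × 10³ A = 7.755
  2337 mA = 2337 × 10⁻³ A = 2.337
  264000 mA = 264000 × 10⁻³ A = 264
Sum: 7.755 + 2.337 + 264 = 274.092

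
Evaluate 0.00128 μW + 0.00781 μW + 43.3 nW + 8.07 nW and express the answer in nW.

60.46 nW

In nW:
  0.00128 μW = 0.00128 × 10³ nW = 1.28
  0.00781 μW = 0.00781 × 10³ nW = 7.81
  43.3 nW → 43.3
  8.07 nW → 8.07
Sum: 1.28 + 7.81 + 43.3 + 8.07 = 60.46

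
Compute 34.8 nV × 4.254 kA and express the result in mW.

34.8e-9 × 4.254e3 = 148.0392e-6 W

0.1480392 mW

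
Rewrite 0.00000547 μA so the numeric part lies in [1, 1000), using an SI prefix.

5.47 pA

= 5.47 × 10^-12 A; 10^-12 is pico.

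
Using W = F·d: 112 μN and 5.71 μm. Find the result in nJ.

112 × 10^-6 × 5.71 × 10^-6 = 639.52 × 10^-12 J

0.63952 nJ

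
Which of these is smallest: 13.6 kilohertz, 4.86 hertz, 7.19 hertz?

4.86 hertz

13.6 kilohertz = 13600 hertz
4.86 hertz = 4.86 hertz
7.19 hertz = 7.19 hertz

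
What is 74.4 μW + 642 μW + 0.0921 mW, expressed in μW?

808.5 μW

In μW:
  74.4 μW → 74.4
  642 μW → 642
  0.0921 mW = 0.0921e3 μW = 92.1
Sum: 74.4 + 642 + 92.1 = 808.5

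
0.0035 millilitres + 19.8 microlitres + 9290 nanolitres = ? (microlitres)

In microlitres:
  0.0035 millilitres = 0.0035 × 10³ microlitres = 3.5
  19.8 microlitres → 19.8
  9290 nanolitres = 9290 × 10⁻³ microlitres = 9.29
Sum: 3.5 + 19.8 + 9.29 = 32.59

32.59 microlitres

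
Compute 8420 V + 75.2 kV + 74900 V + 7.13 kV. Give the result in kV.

In kV:
  8420 V = 8420 × 10⁻³ kV = 8.42
  75.2 kV → 75.2
  74900 V = 74900 × 10⁻³ kV = 74.9
  7.13 kV → 7.13
Sum: 8.42 + 75.2 + 74.9 + 7.13 = 165.65

165.65 kV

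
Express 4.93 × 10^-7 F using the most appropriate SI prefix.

= 493 × 10^-9 F; 10^-9 is nano.

493 nF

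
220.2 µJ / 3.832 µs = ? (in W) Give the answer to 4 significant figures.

(220.2e-6) / (3.832e-6) = 57.4635 W

57.46 W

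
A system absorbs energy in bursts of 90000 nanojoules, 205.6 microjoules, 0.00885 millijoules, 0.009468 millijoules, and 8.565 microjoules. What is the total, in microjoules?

322.483 microjoules

In microjoules:
  90000 nanojoules = 90000 × 10^-3 microjoules = 90
  205.6 microjoules → 205.6
  0.00885 millijoules = 0.00885 × 10^3 microjoules = 8.85
  0.009468 millijoules = 0.009468 × 10^3 microjoules = 9.468
  8.565 microjoules → 8.565
Sum: 90 + 205.6 + 8.85 + 9.468 + 8.565 = 322.483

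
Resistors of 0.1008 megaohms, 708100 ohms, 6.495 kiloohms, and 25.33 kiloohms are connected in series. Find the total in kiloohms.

840.725 kiloohms

In kiloohms:
  0.1008 megaohms = 0.1008e3 kiloohms = 100.8
  708100 ohms = 708100e-3 kiloohms = 708.1
  6.495 kiloohms → 6.495
  25.33 kiloohms → 25.33
Sum: 100.8 + 708.1 + 6.495 + 25.33 = 840.725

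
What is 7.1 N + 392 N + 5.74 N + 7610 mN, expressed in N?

412.45 N

In N:
  7.1 N → 7.1
  392 N → 392
  5.74 N → 5.74
  7610 mN = 7610e-3 N = 7.61
Sum: 7.1 + 392 + 5.74 + 7.61 = 412.45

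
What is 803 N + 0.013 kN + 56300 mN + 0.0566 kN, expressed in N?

In N:
  803 N → 803
  0.013 kN = 0.013 × 10³ N = 13
  56300 mN = 56300 × 10⁻³ N = 56.3
  0.0566 kN = 0.0566 × 10³ N = 56.6
Sum: 803 + 13 + 56.3 + 56.6 = 928.9

928.9 N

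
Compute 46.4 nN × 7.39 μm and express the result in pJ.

46.4e-9 × 7.39e-6 = 342.896e-15 J

0.342896 pJ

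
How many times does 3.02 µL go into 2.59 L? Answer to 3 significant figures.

858000

(2.59) / (3.02e-6) = 0.8576e6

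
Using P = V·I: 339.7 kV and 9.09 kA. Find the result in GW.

339.7 × 10³ × 9.09 × 10³ = 3087.873 × 10⁶ W

3.087873 GW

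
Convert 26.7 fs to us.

0.0000000267 us

femto = 1e-15, micro = 1e-6; factor is 1e-9.
26.7 × 1e-9 = 0.0000000267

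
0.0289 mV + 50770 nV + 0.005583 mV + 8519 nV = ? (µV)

93.772 µV

In µV:
  0.0289 mV = 0.0289e3 µV = 28.9
  50770 nV = 50770e-3 µV = 50.77
  0.005583 mV = 0.005583e3 µV = 5.583
  8519 nV = 8519e-3 µV = 8.519
Sum: 28.9 + 50.77 + 5.583 + 8.519 = 93.772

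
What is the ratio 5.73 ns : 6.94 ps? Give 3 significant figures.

826

(5.73 × 10^-9) / (6.94 × 10^-12) = 0.8256 × 10^3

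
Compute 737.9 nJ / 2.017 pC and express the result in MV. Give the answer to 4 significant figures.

0.3658 MV

(737.9 × 10⁻⁹) / (2.017 × 10⁻¹²) = 365.84 × 10³ V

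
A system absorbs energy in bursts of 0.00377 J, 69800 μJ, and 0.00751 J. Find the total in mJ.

In mJ:
  0.00377 J = 0.00377 × 10^3 mJ = 3.77
  69800 μJ = 69800 × 10^-3 mJ = 69.8
  0.00751 J = 0.00751 × 10^3 mJ = 7.51
Sum: 3.77 + 69.8 + 7.51 = 81.08

81.08 mJ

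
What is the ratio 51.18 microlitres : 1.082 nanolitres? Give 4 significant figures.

47300

(51.18 × 10^-6) / (1.082 × 10^-9) = 47.301 × 10^3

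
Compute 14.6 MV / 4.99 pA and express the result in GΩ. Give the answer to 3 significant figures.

(14.6 × 10⁶) / (4.99 × 10⁻¹²) = 2.9259 × 10¹⁸ Ω

2930000000 GΩ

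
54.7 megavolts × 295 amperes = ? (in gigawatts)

16.1365 gigawatts

54.7e6 × 295 = 16136.5e6 W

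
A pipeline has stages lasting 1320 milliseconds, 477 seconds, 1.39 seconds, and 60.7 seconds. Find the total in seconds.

540.41 seconds

In seconds:
  1320 milliseconds = 1320e-3 seconds = 1.32
  477 seconds → 477
  1.39 seconds → 1.39
  60.7 seconds → 60.7
Sum: 1.32 + 477 + 1.39 + 60.7 = 540.41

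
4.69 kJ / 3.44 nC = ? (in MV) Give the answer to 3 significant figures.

1360000 MV

(4.69 × 10^3) / (3.44 × 10^-9) = 1.3634 × 10^12 V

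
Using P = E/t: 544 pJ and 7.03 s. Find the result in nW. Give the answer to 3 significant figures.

(544 × 10⁻¹²) / (7.03) = 77.383 × 10⁻¹² W

0.0774 nW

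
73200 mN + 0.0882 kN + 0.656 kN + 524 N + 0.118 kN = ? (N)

In N:
  73200 mN = 73200 × 10⁻³ N = 73.2
  0.0882 kN = 0.0882 × 10³ N = 88.2
  0.656 kN = 0.656 × 10³ N = 656
  524 N → 524
  0.118 kN = 0.118 × 10³ N = 118
Sum: 73.2 + 88.2 + 656 + 524 + 118 = 1459.4

1459.4 N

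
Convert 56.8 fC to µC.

femto = 10⁻¹⁵, micro = 10⁻⁶; factor is 10⁻⁹.
56.8 × 10⁻⁹ = 0.0000000568

0.0000000568 µC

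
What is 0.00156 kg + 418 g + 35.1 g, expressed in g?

In g:
  0.00156 kg = 0.00156 × 10^3 g = 1.56
  418 g → 418
  35.1 g → 35.1
Sum: 1.56 + 418 + 35.1 = 454.66

454.66 g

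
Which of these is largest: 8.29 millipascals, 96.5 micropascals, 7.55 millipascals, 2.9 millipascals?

8.29 millipascals

8.29 millipascals = 0.00829 pascals
96.5 micropascals = 0.0000965 pascals
7.55 millipascals = 0.00755 pascals
2.9 millipascals = 0.0029 pascals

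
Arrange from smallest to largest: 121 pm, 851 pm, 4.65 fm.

4.65 fm < 121 pm < 851 pm

121 pm = 0.000000000121 m
851 pm = 0.000000000851 m
4.65 fm = 0.00000000000000465 m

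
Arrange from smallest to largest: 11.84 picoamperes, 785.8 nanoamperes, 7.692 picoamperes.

11.84 picoamperes = 0.00000000001184 amperes
785.8 nanoamperes = 0.0000007858 amperes
7.692 picoamperes = 0.000000000007692 amperes

7.692 picoamperes < 11.84 picoamperes < 785.8 nanoamperes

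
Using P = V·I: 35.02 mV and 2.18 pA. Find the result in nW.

35.02e-3 × 2.18e-12 = 76.3436e-15 W

0.0000763436 nW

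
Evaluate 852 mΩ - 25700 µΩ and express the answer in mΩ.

826.3 mΩ

In mΩ:
  852 mΩ → 852
  25700 µΩ = 25700e-3 mΩ = 25.7
Difference: 852 - 25.7 = 826.3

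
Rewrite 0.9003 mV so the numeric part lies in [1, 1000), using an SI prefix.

900.3 μV

= 900.3e-6 V; 1e-6 is micro.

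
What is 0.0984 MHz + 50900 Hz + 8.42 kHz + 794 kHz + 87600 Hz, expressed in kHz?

1039.32 kHz

In kHz:
  0.0984 MHz = 0.0984e3 kHz = 98.4
  50900 Hz = 50900e-3 kHz = 50.9
  8.42 kHz → 8.42
  794 kHz → 794
  87600 Hz = 87600e-3 kHz = 87.6
Sum: 98.4 + 50.9 + 8.42 + 794 + 87.6 = 1039.32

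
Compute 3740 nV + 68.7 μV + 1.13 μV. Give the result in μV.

73.57 μV

In μV:
  3740 nV = 3740e-3 μV = 3.74
  68.7 μV → 68.7
  1.13 μV → 1.13
Sum: 3.74 + 68.7 + 1.13 = 73.57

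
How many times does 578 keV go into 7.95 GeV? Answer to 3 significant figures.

13800

(7.95 × 10⁹) / (578 × 10³) = 0.01375 × 10⁶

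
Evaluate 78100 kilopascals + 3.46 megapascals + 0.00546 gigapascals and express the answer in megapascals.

In megapascals:
  78100 kilopascals = 78100e-3 megapascals = 78.1
  3.46 megapascals → 3.46
  0.00546 gigapascals = 0.00546e3 megapascals = 5.46
Sum: 78.1 + 3.46 + 5.46 = 87.02

87.02 megapascals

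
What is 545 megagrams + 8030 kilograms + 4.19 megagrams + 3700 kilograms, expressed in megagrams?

In megagrams:
  545 megagrams → 545
  8030 kilograms = 8030 × 10⁻³ megagrams = 8.03
  4.19 megagrams → 4.19
  3700 kilograms = 3700 × 10⁻³ megagrams = 3.7
Sum: 545 + 8.03 + 4.19 + 3.7 = 560.92

560.92 megagrams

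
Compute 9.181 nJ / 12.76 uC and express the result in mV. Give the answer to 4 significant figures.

(9.181 × 10^-9) / (12.76 × 10^-6) = 0.719514 × 10^-3 V

0.7195 mV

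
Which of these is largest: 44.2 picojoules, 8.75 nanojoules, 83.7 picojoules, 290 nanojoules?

44.2 picojoules = 0.0000000000442 joules
8.75 nanojoules = 0.00000000875 joules
83.7 picojoules = 0.0000000000837 joules
290 nanojoules = 0.00000029 joules

290 nanojoules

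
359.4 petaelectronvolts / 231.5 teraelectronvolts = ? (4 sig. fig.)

(359.4e15) / (231.5e12) = 1.5525e3

1552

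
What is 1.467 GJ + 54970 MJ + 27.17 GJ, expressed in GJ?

83.607 GJ

In GJ:
  1.467 GJ → 1.467
  54970 MJ = 54970 × 10^-3 GJ = 54.97
  27.17 GJ → 27.17
Sum: 1.467 + 54.97 + 27.17 = 83.607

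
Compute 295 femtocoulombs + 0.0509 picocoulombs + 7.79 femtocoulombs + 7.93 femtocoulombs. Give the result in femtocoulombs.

361.62 femtocoulombs

In femtocoulombs:
  295 femtocoulombs → 295
  0.0509 picocoulombs = 0.0509e3 femtocoulombs = 50.9
  7.79 femtocoulombs → 7.79
  7.93 femtocoulombs → 7.93
Sum: 295 + 50.9 + 7.79 + 7.93 = 361.62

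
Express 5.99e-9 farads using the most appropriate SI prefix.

5.99 nanofarads

= 5.99e-9 farads; 1e-9 is nano.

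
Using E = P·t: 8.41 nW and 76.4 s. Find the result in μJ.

0.642524 μJ

8.41 × 10^-9 × 76.4 = 642.524 × 10^-9 J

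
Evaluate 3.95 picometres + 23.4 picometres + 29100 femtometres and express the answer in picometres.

56.45 picometres

In picometres:
  3.95 picometres → 3.95
  23.4 picometres → 23.4
  29100 femtometres = 29100 × 10⁻³ picometres = 29.1
Sum: 3.95 + 23.4 + 29.1 = 56.45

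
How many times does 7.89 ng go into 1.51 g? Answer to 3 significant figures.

191000000

(1.51) / (7.89 × 10⁻⁹) = 0.1914 × 10⁹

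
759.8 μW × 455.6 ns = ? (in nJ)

759.8 × 10⁻⁶ × 455.6 × 10⁻⁹ = 346164.88 × 10⁻¹⁵ J

0.34616488 nJ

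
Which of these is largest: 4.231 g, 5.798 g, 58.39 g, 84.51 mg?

58.39 g

4.231 g = 4.231 g
5.798 g = 5.798 g
58.39 g = 58.39 g
84.51 mg = 0.08451 g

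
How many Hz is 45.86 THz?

tera = 1e12, (no prefix) = 1e0; factor is 1e12.
45.86 × 1e12 = 45860000000000

45860000000000 Hz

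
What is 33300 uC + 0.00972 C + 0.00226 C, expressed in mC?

In mC:
  33300 uC = 33300e-3 mC = 33.3
  0.00972 C = 0.00972e3 mC = 9.72
  0.00226 C = 0.00226e3 mC = 2.26
Sum: 33.3 + 9.72 + 2.26 = 45.28

45.28 mC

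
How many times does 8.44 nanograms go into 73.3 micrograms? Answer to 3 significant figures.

8680

(73.3e-6) / (8.44e-9) = 8.685e3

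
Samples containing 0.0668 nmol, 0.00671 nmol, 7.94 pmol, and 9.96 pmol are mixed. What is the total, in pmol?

91.41 pmol

In pmol:
  0.0668 nmol = 0.0668 × 10^3 pmol = 66.8
  0.00671 nmol = 0.00671 × 10^3 pmol = 6.71
  7.94 pmol → 7.94
  9.96 pmol → 9.96
Sum: 66.8 + 6.71 + 7.94 + 9.96 = 91.41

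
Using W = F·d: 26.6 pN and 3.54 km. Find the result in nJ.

94.164 nJ

26.6e-12 × 3.54e3 = 94.164e-9 J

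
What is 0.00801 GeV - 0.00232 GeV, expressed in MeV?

In MeV:
  0.00801 GeV = 0.00801 × 10³ MeV = 8.01
  0.00232 GeV = 0.00232 × 10³ MeV = 2.32
Difference: 8.01 - 2.32 = 5.69

5.69 MeV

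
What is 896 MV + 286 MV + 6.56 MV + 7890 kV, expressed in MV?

1196.45 MV

In MV:
  896 MV → 896
  286 MV → 286
  6.56 MV → 6.56
  7890 kV = 7890 × 10⁻³ MV = 7.89
Sum: 896 + 286 + 6.56 + 7.89 = 1196.45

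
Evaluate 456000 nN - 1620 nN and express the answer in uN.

In uN:
  456000 nN = 456000e-3 uN = 456
  1620 nN = 1620e-3 uN = 1.62
Difference: 456 - 1.62 = 454.38

454.38 uN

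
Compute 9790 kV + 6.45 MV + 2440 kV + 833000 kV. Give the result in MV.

In MV:
  9790 kV = 9790 × 10^-3 MV = 9.79
  6.45 MV → 6.45
  2440 kV = 2440 × 10^-3 MV = 2.44
  833000 kV = 833000 × 10^-3 MV = 833
Sum: 9.79 + 6.45 + 2.44 + 833 = 851.68

851.68 MV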